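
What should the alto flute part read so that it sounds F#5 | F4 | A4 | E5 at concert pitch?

B5 Bb4 D5 A5

The alto flute sounds a perfect fourth below written, so the written part must be a perfect fourth above concert — transpose each note up.
F#5 to B5
F4 to Bb4
A4 to D5
E5 to A5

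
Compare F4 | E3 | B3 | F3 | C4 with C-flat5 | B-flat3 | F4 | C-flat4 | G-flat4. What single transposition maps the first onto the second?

From F4 to Cb5 is 5 letter names — a fifth of some quality.
F4 to Cb5 is 6 semitones, which makes it a diminished fifth; the second version is higher, so the direction is up.
Checking another pair — C4 → Gb4 — gives the same interval.

up a diminished fifth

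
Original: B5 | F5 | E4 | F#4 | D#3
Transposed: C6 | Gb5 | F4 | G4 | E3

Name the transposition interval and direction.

From B5 to C6 is 2 letter names — a second of some quality.
B5 to C6 is 1 semitone, which makes it a minor second; the second version is higher, so the direction is up.
Checking another pair — D#3 → E3 — gives the same interval.

up a minor second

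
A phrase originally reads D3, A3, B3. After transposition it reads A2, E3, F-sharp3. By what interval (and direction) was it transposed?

From D3 to A2 is 4 letter names — a fourth of some quality.
A2 to D3 is 5 semitones, which makes it a perfect fourth; the second version is lower, so the direction is down.
Checking another pair — B3 → F#3 — gives the same interval.

down a perfect fourth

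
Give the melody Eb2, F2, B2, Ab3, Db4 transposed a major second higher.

F2 G2 C#3 Bb3 Eb4

Eb2 gives F2
F2 gives G2
B2 gives C#3
Ab3 gives Bb3
Db4 gives Eb4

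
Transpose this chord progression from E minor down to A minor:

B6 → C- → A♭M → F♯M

E minor down to A minor is a perfect fifth; each chord root moves by that interval while the quality stays the same.
B6: root B down a perfect fifth → E, giving E6.
C-: root C down a perfect fifth → F, giving F-.
A♭M: root A♭ down a perfect fifth → Db, giving DbM.
F♯M: root F♯ down a perfect fifth → B, giving BM.

E6 F- DbM BM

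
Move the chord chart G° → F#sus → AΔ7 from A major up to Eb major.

A major up to Eb major is a diminished fifth; each chord root moves by that interval while the quality stays the same.
G°: root G up a diminished fifth → Db, giving Db°.
F#sus: root F# up a diminished fifth → C, giving Csus.
AΔ7: root A up a diminished fifth → Eb, giving EbΔ7.

Db° Csus EbΔ7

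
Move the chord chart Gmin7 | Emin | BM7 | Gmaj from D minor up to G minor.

D minor up to G minor is a perfect fourth; each chord root moves by that interval while the quality stays the same.
Gmin7: root G up a perfect fourth → C, giving Cmin7.
Emin: root E up a perfect fourth → A, giving Amin.
BM7: root B up a perfect fourth → E, giving EM7.
Gmaj: root G up a perfect fourth → C, giving Cmaj.

Cmin7 Amin EM7 Cmaj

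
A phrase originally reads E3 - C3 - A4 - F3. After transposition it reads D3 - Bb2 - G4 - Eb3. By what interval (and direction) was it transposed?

From E3 to D3 is 2 letter names — a second of some quality.
D3 to E3 is 2 semitones, which makes it a major second; the second version is lower, so the direction is down.
Checking another pair — F3 → Eb3 — gives the same interval.

down a major second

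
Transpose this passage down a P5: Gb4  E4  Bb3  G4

Gb4 → Cb4
E4 → A3
Bb3 → Eb3
G4 → C4

Cb4 A3 Eb3 C4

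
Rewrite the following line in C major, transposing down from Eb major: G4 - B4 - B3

From Eb down to C is a minor third; apply that to each pitch.
G4 gives E4
B4 gives G#4
B3 gives G#3

E4 G#4 G#3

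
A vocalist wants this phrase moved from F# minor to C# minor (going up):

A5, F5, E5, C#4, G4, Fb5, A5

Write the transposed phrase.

From F# up to C# is a perfect fifth; apply that to each pitch.
A5 becomes E6
F5 becomes C6
E5 becomes B5
C#4 becomes G#4
G4 becomes D5
Fb5 becomes Cb6
A5 becomes E6

E6 C6 B5 G#4 D5 Cb6 E6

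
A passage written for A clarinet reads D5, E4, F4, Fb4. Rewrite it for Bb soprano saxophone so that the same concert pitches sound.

First find concert pitch: the A clarinet sounds a minor third below written, so D5 E4 F4 Fb4 sounds B4 C#4 D4 Db4.
Then write for Bb soprano saxophone: it sounds a major second below written, so the part must be a major second above concert.
B4 → C#5
C#4 → D#4
D4 → E4
Db4 → Eb4

C#5 D#4 E4 Eb4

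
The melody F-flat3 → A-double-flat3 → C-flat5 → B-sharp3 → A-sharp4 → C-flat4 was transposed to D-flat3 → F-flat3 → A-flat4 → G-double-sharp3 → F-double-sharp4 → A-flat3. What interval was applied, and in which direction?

Take the first pair: Fb3 → Db3. F to D spans 3 letter names, so the interval is some kind of third.
Db3 to Fb3 is 3 semitones, which makes it a minor third; the second version is lower, so the direction is down.
Checking another pair — Cb4 → Ab3 — gives the same interval.

down a minor third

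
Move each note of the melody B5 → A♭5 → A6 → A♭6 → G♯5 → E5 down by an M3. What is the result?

B5 -> G5
Ab5 -> Fb5
A6 -> F6
Ab6 -> Fb6
G#5 -> E5
E5 -> C5

G5 Fb5 F6 Fb6 E5 C5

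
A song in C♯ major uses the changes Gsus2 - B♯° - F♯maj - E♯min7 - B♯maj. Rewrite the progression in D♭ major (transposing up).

Abbsus2 C° Gbmaj Fmin7 Cmaj

C♯ major up to D♭ major is a diminished second; each chord root moves by that interval while the quality stays the same.
Gsus2: root G up a diminished second → Abb, giving Abbsus2.
B♯°: root B♯ up a diminished second → C, giving C°.
F♯maj: root F♯ up a diminished second → Gb, giving Gbmaj.
E♯min7: root E♯ up a diminished second → F, giving Fmin7.
B♯maj: root B♯ up a diminished second → C, giving Cmaj.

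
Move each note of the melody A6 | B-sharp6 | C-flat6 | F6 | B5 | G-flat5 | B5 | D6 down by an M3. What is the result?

A major third down from A6 gives F6.
A major third down from B#6 gives G#6.
Cb6 down a major third is Abb5.
F6 down a major third is Db6.
B5: a third down reaches G, and 4 semitones makes it G5.
A major third down from Gb5 gives Ebb5.
B5 down a major third is G5.
D6: a third down reaches B, and 4 semitones makes it Bb5.

F6 G#6 Abb5 Db6 G5 Ebb5 G5 Bb5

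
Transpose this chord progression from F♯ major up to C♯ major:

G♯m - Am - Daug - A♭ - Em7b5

D#m Em Aaug Eb Bm7b5

F♯ major up to C♯ major is a perfect fifth; each chord root moves by that interval while the quality stays the same.
G♯m: root G♯ up a perfect fifth → D#, giving D#m.
Am: root A up a perfect fifth → E, giving Em.
Daug: root D up a perfect fifth → A, giving Aaug.
A♭: root A♭ up a perfect fifth → Eb, giving Eb.
Em7b5: root E up a perfect fifth → B, giving Bm7b5.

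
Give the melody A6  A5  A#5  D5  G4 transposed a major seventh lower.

Bb5 Bb4 B4 Eb4 Ab3

A6 gives Bb5
A5 gives Bb4
A#5 gives B4
D5 gives Eb4
G4 gives Ab3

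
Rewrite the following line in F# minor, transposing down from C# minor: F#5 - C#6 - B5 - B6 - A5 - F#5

From C# down to F# is a perfect fifth; apply that to each pitch.
F#5 to B4
C#6 to F#5
B5 to E5
B6 to E6
A5 to D5
F#5 to B4

B4 F#5 E5 E6 D5 B4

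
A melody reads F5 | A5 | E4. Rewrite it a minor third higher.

A minor third up from F5 gives Ab5.
A minor third up from A5 gives C6.
E4: a third up reaches G, and 3 semitones makes it G4.

Ab5 C6 G4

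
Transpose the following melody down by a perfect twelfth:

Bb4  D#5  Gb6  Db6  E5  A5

Eb3 G#3 Cb5 Gb4 A3 D4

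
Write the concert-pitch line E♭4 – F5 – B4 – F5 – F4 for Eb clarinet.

C4 D5 G#4 D5 D4

The Eb clarinet sounds a minor third above written, so the written part must be a minor third below concert — transpose each note down.
Eb4 -> C4
F5 -> D5
B4 -> G#4
F5 -> D5
F4 -> D4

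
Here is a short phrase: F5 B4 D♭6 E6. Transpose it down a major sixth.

Ab4 D4 Fb5 G5

A major sixth down from F5 gives Ab4.
B4: a sixth down reaches D, and 9 semitones makes it D4.
Db6 down a major sixth is Fb5.
E6: a sixth down reaches G, and 9 semitones makes it G5.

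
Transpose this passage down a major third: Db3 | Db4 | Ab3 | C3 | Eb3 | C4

Db3 to Bbb2
Db4 to Bbb3
Ab3 to Fb3
C3 to Ab2
Eb3 to Cb3
C4 to Ab3

Bbb2 Bbb3 Fb3 Ab2 Cb3 Ab3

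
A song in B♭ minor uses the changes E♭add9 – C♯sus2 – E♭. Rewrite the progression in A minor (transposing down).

Dadd9 B#sus2 D

B♭ minor down to A minor is a minor second; each chord root moves by that interval while the quality stays the same.
E♭add9: root E♭ down a minor second → D, giving Dadd9.
C♯sus2: root C♯ down a minor second → B#, giving B#sus2.
E♭: root E♭ down a minor second → D, giving D.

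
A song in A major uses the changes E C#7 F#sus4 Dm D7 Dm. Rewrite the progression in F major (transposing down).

A major down to F major is a major third; each chord root moves by that interval while the quality stays the same.
E: root E down a major third → C, giving C.
C#7: root C# down a major third → A, giving A7.
F#sus4: root F# down a major third → D, giving Dsus4.
Dm: root D down a major third → Bb, giving Bbm.
D7: root D down a major third → Bb, giving Bb7.
Dm: root D down a major third → Bb, giving Bbm.

C A7 Dsus4 Bbm Bb7 Bbm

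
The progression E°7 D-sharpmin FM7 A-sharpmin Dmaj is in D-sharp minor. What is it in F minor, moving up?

D-sharp minor up to F minor is a diminished third; each chord root moves by that interval while the quality stays the same.
E°7: root E up a diminished third → Gb, giving Gb°7.
D-sharpmin: root D-sharp up a diminished third → F, giving Fmin.
FM7: root F up a diminished third → Abb, giving AbbM7.
A-sharpmin: root A-sharp up a diminished third → C, giving Cmin.
Dmaj: root D up a diminished third → Fb, giving Fbmaj.

Gb°7 Fmin AbbM7 Cmin Fbmaj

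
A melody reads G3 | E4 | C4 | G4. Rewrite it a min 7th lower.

G3 -> A2
E4 -> F#3
C4 -> D3
G4 -> A3

A2 F#3 D3 A3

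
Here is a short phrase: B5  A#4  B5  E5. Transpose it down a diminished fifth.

E#5 D##4 E#5 A#4

B5 to E#5
A#4 to D##4
B5 to E#5
E5 to A#4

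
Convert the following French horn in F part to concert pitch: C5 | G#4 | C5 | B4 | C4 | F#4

F4 C#4 F4 E4 F3 B3

Written C4 on the French horn in F sounds as F3, a perfect fifth lower; apply that shift to every note.
C5 becomes F4
G#4 becomes C#4
C5 becomes F4
B4 becomes E4
C4 becomes F3
F#4 becomes B3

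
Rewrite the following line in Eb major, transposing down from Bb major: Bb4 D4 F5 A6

Bb major to Eb major down is a perfect fifth, so every note moves down by that interval.
Bb4 to Eb4
D4 to G3
F5 to Bb4
A6 to D6

Eb4 G3 Bb4 D6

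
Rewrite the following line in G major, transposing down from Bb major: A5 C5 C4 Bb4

F#5 A4 A3 G4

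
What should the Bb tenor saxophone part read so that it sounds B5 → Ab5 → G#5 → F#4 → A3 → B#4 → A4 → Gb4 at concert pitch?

Written C4 sounds as Bb2 on the Bb tenor saxophone, so concert pitches are written a major ninth up.
B5 -> C#7
Ab5 -> Bb6
G#5 -> A#6
F#4 -> G#5
A3 -> B4
B#4 -> C##6
A4 -> B5
Gb4 -> Ab5

C#7 Bb6 A#6 G#5 B4 C##6 B5 Ab5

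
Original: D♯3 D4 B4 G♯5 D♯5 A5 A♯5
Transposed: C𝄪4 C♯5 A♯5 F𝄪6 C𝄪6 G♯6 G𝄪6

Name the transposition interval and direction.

up a major seventh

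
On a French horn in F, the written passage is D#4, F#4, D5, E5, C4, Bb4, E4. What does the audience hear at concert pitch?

G#3 B3 G4 A4 F3 Eb4 A3

The French horn in F sounds a perfect fifth below written, so transpose each written note down a perfect fifth.
D#4 to G#3
F#4 to B3
D5 to G4
E5 to A4
C4 to F3
Bb4 to Eb4
E4 to A3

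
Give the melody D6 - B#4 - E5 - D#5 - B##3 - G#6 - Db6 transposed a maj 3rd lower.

Bb5 G#4 C5 B4 G##3 E6 Bbb5

D6: a third down reaches B, and 4 semitones makes it Bb5.
A major third down from B#4 gives G#4.
E5 down a major third is C5.
D#5: a third down reaches B, and 4 semitones makes it B4.
A major third down from B##3 gives G##3.
A major third down from G#6 gives E6.
Db6: a third down reaches B, and 4 semitones makes it Bbb5.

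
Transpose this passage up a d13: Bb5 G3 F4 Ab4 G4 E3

Gbb7 Ebb5 Dbb6 Fbb6 Ebb6 Cb5

Bb5 to Gbb7
G3 to Ebb5
F4 to Dbb6
Ab4 to Fbb6
G4 to Ebb6
E3 to Cb5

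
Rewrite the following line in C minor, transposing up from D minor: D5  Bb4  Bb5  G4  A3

C6 Ab5 Ab6 F5 G4

From D up to C is a minor seventh; apply that to each pitch.
D5 becomes C6
Bb4 becomes Ab5
Bb5 becomes Ab6
G4 becomes F5
A3 becomes G4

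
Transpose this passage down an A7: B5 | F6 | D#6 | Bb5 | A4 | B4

Cb5 Gbb5 Eb5 Cbb5 Bbb3 Cb4

B5 → Cb5
F6 → Gbb5
D#6 → Eb5
Bb5 → Cbb5
A4 → Bbb3
B4 → Cb4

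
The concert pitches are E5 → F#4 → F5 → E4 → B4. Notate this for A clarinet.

G5 A4 Ab5 G4 D5

The A clarinet sounds a minor third below written, so the written part must be a minor third above concert — transpose each note up.
E5 becomes G5
F#4 becomes A4
F5 becomes Ab5
E4 becomes G4
B4 becomes D5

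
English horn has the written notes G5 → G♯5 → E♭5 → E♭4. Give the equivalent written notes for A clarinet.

Eb5 E5 Cb5 Cb4

First find concert pitch: the English horn sounds a perfect fifth below written, so G5 G♯5 E♭5 E♭4 sounds C5 C#5 Ab4 Ab3.
Then write for A clarinet: it sounds a minor third below written, so the part must be a minor third above concert.
C5 → Eb5
C#5 → E5
Ab4 → Cb5
Ab3 → Cb4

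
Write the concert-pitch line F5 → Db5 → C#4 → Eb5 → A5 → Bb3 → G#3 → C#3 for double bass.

Written C4 sounds as C3 on the double bass, so concert pitches are written a perfect octave up.
F5 becomes F6
Db5 becomes Db6
C#4 becomes C#5
Eb5 becomes Eb6
A5 becomes A6
Bb3 becomes Bb4
G#3 becomes G#4
C#3 becomes C#4

F6 Db6 C#5 Eb6 A6 Bb4 G#4 C#4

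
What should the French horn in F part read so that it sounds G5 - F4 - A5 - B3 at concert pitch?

Written C4 sounds as F3 on the French horn in F, so concert pitches are written a perfect fifth up.
G5 gives D6
F4 gives C5
A5 gives E6
B3 gives F#4

D6 C5 E6 F#4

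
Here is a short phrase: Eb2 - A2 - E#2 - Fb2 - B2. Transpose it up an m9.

Fb3 Bb3 F#3 Gbb3 C4

Eb2 to Fb3
A2 to Bb3
E#2 to F#3
Fb2 to Gbb3
B2 to C4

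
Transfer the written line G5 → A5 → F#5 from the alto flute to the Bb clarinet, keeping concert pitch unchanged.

E5 F#5 D#5

First find concert pitch: the alto flute sounds a perfect fourth below written, so G5 A5 F#5 sounds D5 E5 C#5.
Then write for Bb clarinet: it sounds a major second below written, so the part must be a major second above concert.
D5 → E5
E5 → F#5
C#5 → D#5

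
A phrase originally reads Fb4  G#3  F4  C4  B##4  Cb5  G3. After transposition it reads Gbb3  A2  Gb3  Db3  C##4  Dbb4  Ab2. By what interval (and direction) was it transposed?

down a major seventh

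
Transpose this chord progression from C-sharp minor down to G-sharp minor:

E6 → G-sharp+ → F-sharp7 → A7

B6 D#+ C#7 E7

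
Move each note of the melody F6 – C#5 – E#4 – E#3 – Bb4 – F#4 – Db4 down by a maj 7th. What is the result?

Gb5 D4 F#3 F#2 Cb4 G3 Ebb3

A major seventh down from F6 gives Gb5.
C#5 down a major seventh is D4.
A major seventh down from E#4 gives F#3.
E#3: a seventh down reaches F, and 11 semitones makes it F#2.
Bb4 down a major seventh is Cb4.
A major seventh down from F#4 gives G3.
Db4 down a major seventh is Ebb3.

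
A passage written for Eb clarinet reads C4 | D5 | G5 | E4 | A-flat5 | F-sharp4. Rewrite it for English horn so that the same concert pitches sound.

First find concert pitch: the Eb clarinet sounds a minor third above written, so C4 D5 G5 E4 A-flat5 F-sharp4 sounds Eb4 F5 Bb5 G4 Cb6 A4.
Then write for English horn: it sounds a perfect fifth below written, so the part must be a perfect fifth above concert.
Eb4 → Bb4
F5 → C6
Bb5 → F6
G4 → D5
Cb6 → Gb6
A4 → E5

Bb4 C6 F6 D5 Gb6 E5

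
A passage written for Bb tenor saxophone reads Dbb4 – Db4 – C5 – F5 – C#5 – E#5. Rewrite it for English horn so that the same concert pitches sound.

First find concert pitch: the Bb tenor saxophone sounds a major ninth below written, so Dbb4 Db4 C5 F5 C#5 E#5 sounds Cbb3 Cb3 Bb3 Eb4 B3 D#4.
Then write for English horn: it sounds a perfect fifth below written, so the part must be a perfect fifth above concert.
Cbb3 → Gbb3
Cb3 → Gb3
Bb3 → F4
Eb4 → Bb4
B3 → F#4
D#4 → A#4

Gbb3 Gb3 F4 Bb4 F#4 A#4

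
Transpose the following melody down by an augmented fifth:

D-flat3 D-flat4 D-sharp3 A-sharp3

Gbb2 Gbb3 G2 D3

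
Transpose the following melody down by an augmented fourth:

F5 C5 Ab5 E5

Cb5 Gb4 Ebb5 Bb4

F5: a fourth down reaches C, and 6 semitones makes it Cb5.
C5: a fourth down reaches G, and 6 semitones makes it Gb4.
Ab5: a fourth down reaches E, and 6 semitones makes it Ebb5.
E5: a fourth down reaches B, and 6 semitones makes it Bb4.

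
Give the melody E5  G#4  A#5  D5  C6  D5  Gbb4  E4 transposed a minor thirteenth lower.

G#3 B#2 C##4 F#3 E4 F#3 Bbb2 G#2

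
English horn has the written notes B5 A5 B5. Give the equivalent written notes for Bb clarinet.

First find concert pitch: the English horn sounds a perfect fifth below written, so B5 A5 B5 sounds E5 D5 E5.
Then write for Bb clarinet: it sounds a major second below written, so the part must be a major second above concert.
E5 → F#5
D5 → E5
E5 → F#5

F#5 E5 F#5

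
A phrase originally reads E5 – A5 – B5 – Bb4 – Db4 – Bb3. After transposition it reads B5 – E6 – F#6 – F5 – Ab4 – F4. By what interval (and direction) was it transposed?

up a perfect fifth

From E5 to B5 is 5 letter names — a fifth of some quality.
E5 to B5 is 7 semitones, which makes it a perfect fifth; the second version is higher, so the direction is up.
Checking another pair — Bb3 → F4 — gives the same interval.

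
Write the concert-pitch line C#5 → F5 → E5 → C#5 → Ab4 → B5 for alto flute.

Written C4 sounds as G3 on the alto flute, so concert pitches are written a perfect fourth up.
C#5 gives F#5
F5 gives Bb5
E5 gives A5
C#5 gives F#5
Ab4 gives Db5
B5 gives E6

F#5 Bb5 A5 F#5 Db5 E6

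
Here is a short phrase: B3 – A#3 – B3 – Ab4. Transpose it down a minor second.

A#3 G##3 A#3 G4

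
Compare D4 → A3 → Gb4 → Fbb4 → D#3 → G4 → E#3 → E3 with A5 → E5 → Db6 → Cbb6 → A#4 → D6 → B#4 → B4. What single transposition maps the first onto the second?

Take the first pair: D4 → A5. D to A spans 12 letter names, so the interval is some kind of twelfth.
D4 to A5 is 19 semitones, which makes it a perfect twelfth; the second version is higher, so the direction is up.
Checking another pair — E3 → B4 — gives the same interval.

up a perfect twelfth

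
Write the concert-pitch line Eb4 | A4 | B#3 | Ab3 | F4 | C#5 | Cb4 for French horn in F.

Bb4 E5 F##4 Eb4 C5 G#5 Gb4

The French horn in F sounds a perfect fifth below written, so the written part must be a perfect fifth above concert — transpose each note up.
Eb4 to Bb4
A4 to E5
B#3 to F##4
Ab3 to Eb4
F4 to C5
C#5 to G#5
Cb4 to Gb4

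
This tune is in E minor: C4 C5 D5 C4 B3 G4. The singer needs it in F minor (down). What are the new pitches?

From E down to F is a major seventh; apply that to each pitch.
C4 gives Db3
C5 gives Db4
D5 gives Eb4
C4 gives Db3
B3 gives C3
G4 gives Ab3

Db3 Db4 Eb4 Db3 C3 Ab3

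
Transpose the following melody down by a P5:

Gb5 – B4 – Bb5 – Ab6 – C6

Cb5 E4 Eb5 Db6 F5

Gb5 down a perfect fifth is Cb5.
B4: a fifth down reaches E, and 7 semitones makes it E4.
Bb5 down a perfect fifth is Eb5.
Ab6 down a perfect fifth is Db6.
C6: a fifth down reaches F, and 7 semitones makes it F5.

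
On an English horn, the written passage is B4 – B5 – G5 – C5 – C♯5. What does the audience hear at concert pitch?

The English horn sounds a perfect fifth below written, so transpose each written note down a perfect fifth.
B4 → E4
B5 → E5
G5 → C5
C5 → F4
C#5 → F#4

E4 E5 C5 F4 F#4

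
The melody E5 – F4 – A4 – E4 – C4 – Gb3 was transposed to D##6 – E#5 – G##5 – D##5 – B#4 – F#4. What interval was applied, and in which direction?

From E5 to D##6 is 7 letter names — a seventh of some quality.
E5 to D##6 is 12 semitones, which makes it an augmented seventh; the second version is higher, so the direction is up.
Checking another pair — Gb3 → F#4 — gives the same interval.

up an augmented seventh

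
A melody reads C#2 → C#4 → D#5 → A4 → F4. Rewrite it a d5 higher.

G2 G4 A5 Eb5 Cb5

C#2 becomes G2
C#4 becomes G4
D#5 becomes A5
A4 becomes Eb5
F4 becomes Cb5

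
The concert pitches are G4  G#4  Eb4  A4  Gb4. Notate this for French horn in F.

D5 D#5 Bb4 E5 Db5

The French horn in F sounds a perfect fifth below written, so the written part must be a perfect fifth above concert — transpose each note up.
G4 -> D5
G#4 -> D#5
Eb4 -> Bb4
A4 -> E5
Gb4 -> Db5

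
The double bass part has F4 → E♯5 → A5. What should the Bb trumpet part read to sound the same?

G3 F##4 B4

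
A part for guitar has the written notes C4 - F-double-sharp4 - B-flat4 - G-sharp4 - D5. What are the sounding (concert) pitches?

C3 F##3 Bb3 G#3 D4

Written C4 on the guitar sounds as C3, a perfect octave lower; apply that shift to every note.
C4 → C3
F##4 → F##3
Bb4 → Bb3
G#4 → G#3
D5 → D4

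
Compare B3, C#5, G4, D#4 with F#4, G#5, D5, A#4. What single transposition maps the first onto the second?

up a perfect fifth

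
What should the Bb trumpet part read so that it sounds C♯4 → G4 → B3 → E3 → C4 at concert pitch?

D#4 A4 C#4 F#3 D4

Written C4 sounds as Bb3 on the Bb trumpet, so concert pitches are written a major second up.
C#4 to D#4
G4 to A4
B3 to C#4
E3 to F#3
C4 to D4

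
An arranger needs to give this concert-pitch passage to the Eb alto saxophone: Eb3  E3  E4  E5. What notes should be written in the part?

C4 C#4 C#5 C#6

The Eb alto saxophone sounds a major sixth below written, so the written part must be a major sixth above concert — transpose each note up.
Eb3 to C4
E3 to C#4
E4 to C#5
E5 to C#6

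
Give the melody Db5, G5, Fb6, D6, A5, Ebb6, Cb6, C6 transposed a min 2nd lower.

Db5 -> C5
G5 -> F#5
Fb6 -> Eb6
D6 -> C#6
A5 -> G#5
Ebb6 -> Db6
Cb6 -> Bb5
C6 -> B5

C5 F#5 Eb6 C#6 G#5 Db6 Bb5 B5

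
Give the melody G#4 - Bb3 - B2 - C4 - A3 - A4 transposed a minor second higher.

G#4 becomes A4
Bb3 becomes Cb4
B2 becomes C3
C4 becomes Db4
A3 becomes Bb3
A4 becomes Bb4

A4 Cb4 C3 Db4 Bb3 Bb4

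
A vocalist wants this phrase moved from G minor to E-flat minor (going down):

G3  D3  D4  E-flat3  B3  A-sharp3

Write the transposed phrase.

From G down to E-flat is a major third; apply that to each pitch.
G3 becomes Eb3
D3 becomes Bb2
D4 becomes Bb3
Eb3 becomes Cb3
B3 becomes G3
A#3 becomes F#3

Eb3 Bb2 Bb3 Cb3 G3 F#3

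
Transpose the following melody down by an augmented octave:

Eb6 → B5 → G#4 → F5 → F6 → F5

Ebb5 Bb4 G3 Fb4 Fb5 Fb4

Eb6 -> Ebb5
B5 -> Bb4
G#4 -> G3
F5 -> Fb4
F6 -> Fb5
F5 -> Fb4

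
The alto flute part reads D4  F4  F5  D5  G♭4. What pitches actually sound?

A3 C4 C5 A4 Db4

The alto flute sounds a perfect fourth below written, so transpose each written note down a perfect fourth.
D4 -> A3
F4 -> C4
F5 -> C5
D5 -> A4
Gb4 -> Db4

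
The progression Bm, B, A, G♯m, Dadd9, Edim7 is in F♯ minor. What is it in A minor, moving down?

Dm D C Bm Fadd9 Gdim7

F♯ minor down to A minor is a major sixth; each chord root moves by that interval while the quality stays the same.
Bm: root B down a major sixth → D, giving Dm.
B: root B down a major sixth → D, giving D.
A: root A down a major sixth → C, giving C.
G♯m: root G♯ down a major sixth → B, giving Bm.
Dadd9: root D down a major sixth → F, giving Fadd9.
Edim7: root E down a major sixth → G, giving Gdim7.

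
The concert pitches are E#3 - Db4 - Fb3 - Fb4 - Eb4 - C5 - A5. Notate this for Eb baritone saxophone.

C##5 Bb5 Db5 Db6 C6 A6 F#7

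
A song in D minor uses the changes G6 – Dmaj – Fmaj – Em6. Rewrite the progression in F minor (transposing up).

D minor up to F minor is a minor third; each chord root moves by that interval while the quality stays the same.
G6: root G up a minor third → Bb, giving Bb6.
Dmaj: root D up a minor third → F, giving Fmaj.
Fmaj: root F up a minor third → Ab, giving Abmaj.
Em6: root E up a minor third → G, giving Gm6.

Bb6 Fmaj Abmaj Gm6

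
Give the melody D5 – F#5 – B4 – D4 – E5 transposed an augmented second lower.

D5 down an augmented second is Cb5.
F#5 down an augmented second is Eb5.
B4 down an augmented second is Ab4.
D4 down an augmented second is Cb4.
An augmented second down from E5 gives Db5.

Cb5 Eb5 Ab4 Cb4 Db5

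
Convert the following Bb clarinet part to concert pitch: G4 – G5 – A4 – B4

F4 F5 G4 A4

The Bb clarinet sounds a major second below written, so transpose each written note down a major second.
G4 becomes F4
G5 becomes F5
A4 becomes G4
B4 becomes A4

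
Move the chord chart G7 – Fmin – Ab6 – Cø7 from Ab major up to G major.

Ab major up to G major is a major seventh; each chord root moves by that interval while the quality stays the same.
G7: root G up a major seventh → F#, giving F#7.
Fmin: root F up a major seventh → E, giving Emin.
Ab6: root Ab up a major seventh → G, giving G6.
Cø7: root C up a major seventh → B, giving Bø7.

F#7 Emin G6 Bø7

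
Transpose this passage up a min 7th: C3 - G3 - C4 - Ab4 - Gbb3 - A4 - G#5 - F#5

Bb3 F4 Bb4 Gb5 Fbb4 G5 F#6 E6

C3: a seventh up reaches B, and 10 semitones makes it Bb3.
A minor seventh up from G3 gives F4.
C4 up a minor seventh is Bb4.
Ab4: a seventh up reaches G, and 10 semitones makes it Gb5.
Gbb3 up a minor seventh is Fbb4.
A minor seventh up from A4 gives G5.
G#5: a seventh up reaches F, and 10 semitones makes it F#6.
A minor seventh up from F#5 gives E6.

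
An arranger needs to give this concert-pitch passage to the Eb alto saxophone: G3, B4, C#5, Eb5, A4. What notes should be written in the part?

E4 G#5 A#5 C6 F#5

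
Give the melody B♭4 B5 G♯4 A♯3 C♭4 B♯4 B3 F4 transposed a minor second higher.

Bb4 -> Cb5
B5 -> C6
G#4 -> A4
A#3 -> B3
Cb4 -> Dbb4
B#4 -> C#5
B3 -> C4
F4 -> Gb4

Cb5 C6 A4 B3 Dbb4 C#5 C4 Gb4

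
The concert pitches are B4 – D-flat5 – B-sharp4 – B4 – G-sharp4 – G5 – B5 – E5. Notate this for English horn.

F#5 Ab5 F##5 F#5 D#5 D6 F#6 B5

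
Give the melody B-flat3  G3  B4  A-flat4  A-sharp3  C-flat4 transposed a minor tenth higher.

Db5 Bb4 D6 Cb6 C#5 Ebb5

Bb3: a tenth up reaches D, and 15 semitones makes it Db5.
G3 up a minor tenth is Bb4.
A minor tenth up from B4 gives D6.
A minor tenth up from Ab4 gives Cb6.
A#3 up a minor tenth is C#5.
Cb4: a tenth up reaches E, and 15 semitones makes it Ebb5.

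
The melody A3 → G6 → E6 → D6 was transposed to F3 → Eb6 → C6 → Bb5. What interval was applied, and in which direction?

From A3 to F3 is 3 letter names — a third of some quality.
F3 to A3 is 4 semitones, which makes it a major third; the second version is lower, so the direction is down.
Checking another pair — D6 → Bb5 — gives the same interval.

down a major third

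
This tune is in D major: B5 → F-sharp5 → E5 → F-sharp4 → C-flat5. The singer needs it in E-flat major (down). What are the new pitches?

C5 G4 F4 G3 Dbb4

D major to E-flat major down is a major seventh, so every note moves down by that interval.
B5 becomes C5
F#5 becomes G4
E5 becomes F4
F#4 becomes G3
Cb5 becomes Dbb4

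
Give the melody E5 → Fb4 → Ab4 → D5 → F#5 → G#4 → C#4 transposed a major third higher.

G#5 Ab4 C5 F#5 A#5 B#4 E#4

E5 to G#5
Fb4 to Ab4
Ab4 to C5
D5 to F#5
F#5 to A#5
G#4 to B#4
C#4 to E#4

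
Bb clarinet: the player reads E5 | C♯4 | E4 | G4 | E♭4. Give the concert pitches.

D5 B3 D4 F4 Db4

Written C4 on the Bb clarinet sounds as Bb3, a major second lower; apply that shift to every note.
E5 to D5
C#4 to B3
E4 to D4
G4 to F4
Eb4 to Db4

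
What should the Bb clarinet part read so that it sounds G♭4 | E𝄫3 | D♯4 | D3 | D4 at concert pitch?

The Bb clarinet sounds a major second below written, so the written part must be a major second above concert — transpose each note up.
Gb4 to Ab4
Ebb3 to Fb3
D#4 to E#4
D3 to E3
D4 to E4

Ab4 Fb3 E#4 E3 E4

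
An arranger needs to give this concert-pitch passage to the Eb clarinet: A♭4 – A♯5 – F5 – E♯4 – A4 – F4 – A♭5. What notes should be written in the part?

The Eb clarinet sounds a minor third above written, so the written part must be a minor third below concert — transpose each note down.
Ab4 gives F4
A#5 gives F##5
F5 gives D5
E#4 gives C##4
A4 gives F#4
F4 gives D4
Ab5 gives F5

F4 F##5 D5 C##4 F#4 D4 F5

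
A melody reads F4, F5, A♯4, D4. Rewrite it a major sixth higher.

F4 up a major sixth is D5.
F5: a sixth up reaches D, and 9 semitones makes it D6.
A major sixth up from A#4 gives F##5.
D4 up a major sixth is B4.

D5 D6 F##5 B4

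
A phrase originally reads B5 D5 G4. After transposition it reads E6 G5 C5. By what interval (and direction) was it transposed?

From B5 to E6 is 4 letter names — a fourth of some quality.
B5 to E6 is 5 semitones, which makes it a perfect fourth; the second version is higher, so the direction is up.
Checking another pair — G4 → C5 — gives the same interval.

up a perfect fourth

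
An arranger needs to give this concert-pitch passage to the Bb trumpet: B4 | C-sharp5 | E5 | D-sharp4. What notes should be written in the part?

C#5 D#5 F#5 E#4

The Bb trumpet sounds a major second below written, so the written part must be a major second above concert — transpose each note up.
B4 gives C#5
C#5 gives D#5
E5 gives F#5
D#4 gives E#4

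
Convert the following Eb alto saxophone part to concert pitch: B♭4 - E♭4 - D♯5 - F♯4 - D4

Written C4 on the Eb alto saxophone sounds as Eb3, a major sixth lower; apply that shift to every note.
Bb4 becomes Db4
Eb4 becomes Gb3
D#5 becomes F#4
F#4 becomes A3
D4 becomes F3

Db4 Gb3 F#4 A3 F3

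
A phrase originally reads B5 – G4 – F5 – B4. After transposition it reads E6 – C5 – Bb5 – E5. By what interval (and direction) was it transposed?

up a perfect fourth

From B5 to E6 is 4 letter names — a fourth of some quality.
B5 to E6 is 5 semitones, which makes it a perfect fourth; the second version is higher, so the direction is up.
Checking another pair — B4 → E5 — gives the same interval.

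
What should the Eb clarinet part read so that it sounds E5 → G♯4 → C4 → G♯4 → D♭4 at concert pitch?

C#5 E#4 A3 E#4 Bb3

Written C4 sounds as Eb4 on the Eb clarinet, so concert pitches are written a minor third down.
E5 to C#5
G#4 to E#4
C4 to A3
G#4 to E#4
Db4 to Bb3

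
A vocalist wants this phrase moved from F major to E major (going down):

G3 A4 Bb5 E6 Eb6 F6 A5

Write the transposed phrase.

F#3 G#4 A5 D#6 D6 E6 G#5

F major to E major down is a minor second, so every note moves down by that interval.
G3 gives F#3
A4 gives G#4
Bb5 gives A5
E6 gives D#6
Eb6 gives D6
F6 gives E6
A5 gives G#5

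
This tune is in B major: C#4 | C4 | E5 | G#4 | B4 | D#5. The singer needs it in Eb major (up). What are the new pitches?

B major to Eb major up is a diminished fourth, so every note moves up by that interval.
C#4 becomes F4
C4 becomes Fb4
E5 becomes Ab5
G#4 becomes C5
B4 becomes Eb5
D#5 becomes G5

F4 Fb4 Ab5 C5 Eb5 G5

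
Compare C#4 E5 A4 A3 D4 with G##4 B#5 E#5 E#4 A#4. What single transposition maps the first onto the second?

From C#4 to G##4 is 5 letter names — a fifth of some quality.
C#4 to G##4 is 8 semitones, which makes it an augmented fifth; the second version is higher, so the direction is up.
Checking another pair — D4 → A#4 — gives the same interval.

up an augmented fifth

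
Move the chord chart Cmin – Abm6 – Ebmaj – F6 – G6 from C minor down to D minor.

Dmin Bbm6 Fmaj G6 A6

C minor down to D minor is a minor seventh; each chord root moves by that interval while the quality stays the same.
Cmin: root C down a minor seventh → D, giving Dmin.
Abm6: root Ab down a minor seventh → Bb, giving Bbm6.
Ebmaj: root Eb down a minor seventh → F, giving Fmaj.
F6: root F down a minor seventh → G, giving G6.
G6: root G down a minor seventh → A, giving A6.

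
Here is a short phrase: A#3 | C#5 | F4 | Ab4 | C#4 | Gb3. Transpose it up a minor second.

A#3 to B3
C#5 to D5
F4 to Gb4
Ab4 to Bbb4
C#4 to D4
Gb3 to Abb3

B3 D5 Gb4 Bbb4 D4 Abb3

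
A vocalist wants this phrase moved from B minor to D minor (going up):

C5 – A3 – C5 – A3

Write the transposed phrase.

From B up to D is a minor third; apply that to each pitch.
C5 becomes Eb5
A3 becomes C4
C5 becomes Eb5
A3 becomes C4

Eb5 C4 Eb5 C4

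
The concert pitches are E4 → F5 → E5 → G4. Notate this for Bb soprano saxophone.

F#4 G5 F#5 A4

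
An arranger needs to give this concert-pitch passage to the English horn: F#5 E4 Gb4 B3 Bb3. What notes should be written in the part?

C#6 B4 Db5 F#4 F4

The English horn sounds a perfect fifth below written, so the written part must be a perfect fifth above concert — transpose each note up.
F#5 to C#6
E4 to B4
Gb4 to Db5
B3 to F#4
Bb3 to F4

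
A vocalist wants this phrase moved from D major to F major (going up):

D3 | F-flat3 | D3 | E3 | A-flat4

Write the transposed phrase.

F3 Abb3 F3 G3 Cb5

D major to F major up is a minor third, so every note moves up by that interval.
D3 becomes F3
Fb3 becomes Abb3
D3 becomes F3
E3 becomes G3
Ab4 becomes Cb5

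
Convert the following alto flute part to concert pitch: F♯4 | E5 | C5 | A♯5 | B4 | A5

The alto flute sounds a perfect fourth below written, so transpose each written note down a perfect fourth.
F#4 -> C#4
E5 -> B4
C5 -> G4
A#5 -> E#5
B4 -> F#4
A5 -> E5

C#4 B4 G4 E#5 F#4 E5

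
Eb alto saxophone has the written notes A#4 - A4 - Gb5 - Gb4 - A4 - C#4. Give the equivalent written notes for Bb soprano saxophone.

First find concert pitch: the Eb alto saxophone sounds a major sixth below written, so A#4 A4 Gb5 Gb4 A4 C#4 sounds C#4 C4 Bbb4 Bbb3 C4 E3.
Then write for Bb soprano saxophone: it sounds a major second below written, so the part must be a major second above concert.
C#4 → D#4
C4 → D4
Bbb4 → Cb5
Bbb3 → Cb4
C4 → D4
E3 → F#3

D#4 D4 Cb5 Cb4 D4 F#3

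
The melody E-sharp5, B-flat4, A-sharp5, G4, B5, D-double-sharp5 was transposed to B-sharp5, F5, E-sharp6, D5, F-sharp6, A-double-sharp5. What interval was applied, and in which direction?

up a perfect fifth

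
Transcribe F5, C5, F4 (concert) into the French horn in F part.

Written C4 sounds as F3 on the French horn in F, so concert pitches are written a perfect fifth up.
F5 -> C6
C5 -> G5
F4 -> C5

C6 G5 C5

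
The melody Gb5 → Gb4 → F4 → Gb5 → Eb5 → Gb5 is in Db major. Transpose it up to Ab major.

Db6 Db5 C5 Db6 Bb5 Db6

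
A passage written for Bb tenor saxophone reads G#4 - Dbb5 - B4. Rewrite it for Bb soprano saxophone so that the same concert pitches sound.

First find concert pitch: the Bb tenor saxophone sounds a major ninth below written, so G#4 Dbb5 B4 sounds F#3 Cbb4 A3.
Then write for Bb soprano saxophone: it sounds a major second below written, so the part must be a major second above concert.
F#3 → G#3
Cbb4 → Dbb4
A3 → B3

G#3 Dbb4 B3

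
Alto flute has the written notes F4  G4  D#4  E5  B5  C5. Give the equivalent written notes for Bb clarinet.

D4 E4 B#3 C#5 G#5 A4

First find concert pitch: the alto flute sounds a perfect fourth below written, so F4 G4 D#4 E5 B5 C5 sounds C4 D4 A#3 B4 F#5 G4.
Then write for Bb clarinet: it sounds a major second below written, so the part must be a major second above concert.
C4 → D4
D4 → E4
A#3 → B#3
B4 → C#5
F#5 → G#5
G4 → A4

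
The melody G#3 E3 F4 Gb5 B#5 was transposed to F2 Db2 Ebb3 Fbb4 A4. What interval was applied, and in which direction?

From G#3 to F2 is 9 letter names — a ninth of some quality.
F2 to G#3 is 15 semitones, which makes it an augmented ninth; the second version is lower, so the direction is down.
Checking another pair — B#5 → A4 — gives the same interval.

down an augmented ninth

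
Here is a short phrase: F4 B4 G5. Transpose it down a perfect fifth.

F4 down a perfect fifth is Bb3.
B4: a fifth down reaches E, and 7 semitones makes it E4.
G5: a fifth down reaches C, and 7 semitones makes it C5.

Bb3 E4 C5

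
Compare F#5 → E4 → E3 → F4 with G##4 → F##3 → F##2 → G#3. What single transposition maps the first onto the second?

Take the first pair: F#5 → G##4. F to G spans 7 letter names, so the interval is some kind of seventh.
G##4 to F#5 is 9 semitones, which makes it a diminished seventh; the second version is lower, so the direction is down.
Checking another pair — F4 → G#3 — gives the same interval.

down a diminished seventh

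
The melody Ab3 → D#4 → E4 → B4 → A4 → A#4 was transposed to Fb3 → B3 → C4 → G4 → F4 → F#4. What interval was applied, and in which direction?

From Ab3 to Fb3 is 3 letter names — a third of some quality.
Fb3 to Ab3 is 4 semitones, which makes it a major third; the second version is lower, so the direction is down.
Checking another pair — A#4 → F#4 — gives the same interval.

down a major third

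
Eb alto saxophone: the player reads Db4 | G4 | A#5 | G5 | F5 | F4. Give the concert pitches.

Fb3 Bb3 C#5 Bb4 Ab4 Ab3

The Eb alto saxophone sounds a major sixth below written, so transpose each written note down a major sixth.
Db4 → Fb3
G4 → Bb3
A#5 → C#5
G5 → Bb4
F5 → Ab4
F4 → Ab3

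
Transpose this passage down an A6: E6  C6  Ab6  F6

E6: a sixth down reaches G, and 10 semitones makes it Gb5.
C6 down an augmented sixth is Ebb5.
An augmented sixth down from Ab6 gives Cbb6.
F6: a sixth down reaches A, and 10 semitones makes it Abb5.

Gb5 Ebb5 Cbb6 Abb5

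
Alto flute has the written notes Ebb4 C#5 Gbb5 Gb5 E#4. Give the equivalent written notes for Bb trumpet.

Cb4 A#4 Ebb5 Eb5 C##4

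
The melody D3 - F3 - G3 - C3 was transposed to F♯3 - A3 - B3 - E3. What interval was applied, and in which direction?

up a major third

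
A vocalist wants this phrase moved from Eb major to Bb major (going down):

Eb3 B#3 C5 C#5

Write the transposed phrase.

Eb major to Bb major down is a perfect fourth, so every note moves down by that interval.
Eb3 -> Bb2
B#3 -> F##3
C5 -> G4
C#5 -> G#4

Bb2 F##3 G4 G#4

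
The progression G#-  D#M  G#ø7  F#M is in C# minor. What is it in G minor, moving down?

C# minor down to G minor is an augmented fourth; each chord root moves by that interval while the quality stays the same.
G#-: root G# down an augmented fourth → D, giving D-.
D#M: root D# down an augmented fourth → A, giving AM.
G#ø7: root G# down an augmented fourth → D, giving Dø7.
F#M: root F# down an augmented fourth → C, giving CM.

D- AM Dø7 CM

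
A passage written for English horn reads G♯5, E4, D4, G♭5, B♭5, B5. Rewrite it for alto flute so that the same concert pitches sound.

First find concert pitch: the English horn sounds a perfect fifth below written, so G♯5 E4 D4 G♭5 B♭5 B5 sounds C#5 A3 G3 Cb5 Eb5 E5.
Then write for alto flute: it sounds a perfect fourth below written, so the part must be a perfect fourth above concert.
C#5 → F#5
A3 → D4
G3 → C4
Cb5 → Fb5
Eb5 → Ab5
E5 → A5

F#5 D4 C4 Fb5 Ab5 A5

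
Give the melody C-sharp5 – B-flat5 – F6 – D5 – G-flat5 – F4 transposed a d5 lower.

F##4 E5 B5 G#4 C5 B3

C#5 down a diminished fifth is F##4.
Bb5 down a diminished fifth is E5.
F6: a fifth down reaches B, and 6 semitones makes it B5.
D5 down a diminished fifth is G#4.
Gb5: a fifth down reaches C, and 6 semitones makes it C5.
A diminished fifth down from F4 gives B3.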